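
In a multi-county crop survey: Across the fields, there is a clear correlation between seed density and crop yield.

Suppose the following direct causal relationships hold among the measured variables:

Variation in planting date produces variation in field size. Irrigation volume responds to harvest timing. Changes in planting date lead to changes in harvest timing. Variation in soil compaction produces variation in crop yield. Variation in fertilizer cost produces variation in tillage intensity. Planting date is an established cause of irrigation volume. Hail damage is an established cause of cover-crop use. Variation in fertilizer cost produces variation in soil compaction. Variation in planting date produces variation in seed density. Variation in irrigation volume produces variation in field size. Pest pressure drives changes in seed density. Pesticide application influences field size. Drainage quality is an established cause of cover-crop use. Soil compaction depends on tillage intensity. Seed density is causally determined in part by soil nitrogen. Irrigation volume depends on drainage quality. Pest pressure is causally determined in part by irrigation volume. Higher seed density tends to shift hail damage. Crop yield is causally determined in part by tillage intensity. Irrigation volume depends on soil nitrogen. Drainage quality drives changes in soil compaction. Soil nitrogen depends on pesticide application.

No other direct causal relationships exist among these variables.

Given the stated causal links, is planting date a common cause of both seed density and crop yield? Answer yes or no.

no

Planting date has no stated causal path to crop yield. A confounder must cause both variables, so planting date does not qualify.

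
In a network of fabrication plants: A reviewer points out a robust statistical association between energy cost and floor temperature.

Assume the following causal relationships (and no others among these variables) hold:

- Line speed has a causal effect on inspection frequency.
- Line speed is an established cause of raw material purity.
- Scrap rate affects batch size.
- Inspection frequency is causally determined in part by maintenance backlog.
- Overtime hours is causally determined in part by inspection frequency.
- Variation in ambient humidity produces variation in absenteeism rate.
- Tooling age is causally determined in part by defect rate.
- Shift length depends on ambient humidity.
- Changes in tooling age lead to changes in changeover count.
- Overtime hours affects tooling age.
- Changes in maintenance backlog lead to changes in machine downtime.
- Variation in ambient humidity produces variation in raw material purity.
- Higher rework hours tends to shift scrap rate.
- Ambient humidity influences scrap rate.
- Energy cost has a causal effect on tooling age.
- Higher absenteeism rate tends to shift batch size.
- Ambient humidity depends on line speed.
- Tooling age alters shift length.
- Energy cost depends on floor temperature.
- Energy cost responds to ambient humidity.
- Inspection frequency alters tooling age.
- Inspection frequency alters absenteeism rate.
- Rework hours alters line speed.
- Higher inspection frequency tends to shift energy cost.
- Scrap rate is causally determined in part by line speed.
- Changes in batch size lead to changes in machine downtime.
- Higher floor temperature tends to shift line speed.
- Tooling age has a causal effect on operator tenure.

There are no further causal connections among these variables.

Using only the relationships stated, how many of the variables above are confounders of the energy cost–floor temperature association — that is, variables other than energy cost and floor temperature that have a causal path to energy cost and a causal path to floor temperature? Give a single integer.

No listed variable has a causal path to both energy cost and floor temperature, so there are no common causes.

0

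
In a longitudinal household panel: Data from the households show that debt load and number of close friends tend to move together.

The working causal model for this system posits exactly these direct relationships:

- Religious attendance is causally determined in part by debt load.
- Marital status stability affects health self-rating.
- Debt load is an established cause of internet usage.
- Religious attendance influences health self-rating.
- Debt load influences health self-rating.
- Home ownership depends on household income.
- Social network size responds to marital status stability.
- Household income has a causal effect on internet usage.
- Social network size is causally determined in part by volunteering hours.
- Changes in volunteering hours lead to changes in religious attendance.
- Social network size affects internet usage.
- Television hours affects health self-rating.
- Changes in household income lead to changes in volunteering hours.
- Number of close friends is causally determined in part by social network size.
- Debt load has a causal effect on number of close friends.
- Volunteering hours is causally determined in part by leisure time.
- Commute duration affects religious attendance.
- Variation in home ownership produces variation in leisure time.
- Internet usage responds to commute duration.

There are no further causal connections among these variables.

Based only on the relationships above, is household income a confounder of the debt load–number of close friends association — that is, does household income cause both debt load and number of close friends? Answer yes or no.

Household income has no stated causal path to debt load. A confounder must cause both variables, so household income does not qualify.

no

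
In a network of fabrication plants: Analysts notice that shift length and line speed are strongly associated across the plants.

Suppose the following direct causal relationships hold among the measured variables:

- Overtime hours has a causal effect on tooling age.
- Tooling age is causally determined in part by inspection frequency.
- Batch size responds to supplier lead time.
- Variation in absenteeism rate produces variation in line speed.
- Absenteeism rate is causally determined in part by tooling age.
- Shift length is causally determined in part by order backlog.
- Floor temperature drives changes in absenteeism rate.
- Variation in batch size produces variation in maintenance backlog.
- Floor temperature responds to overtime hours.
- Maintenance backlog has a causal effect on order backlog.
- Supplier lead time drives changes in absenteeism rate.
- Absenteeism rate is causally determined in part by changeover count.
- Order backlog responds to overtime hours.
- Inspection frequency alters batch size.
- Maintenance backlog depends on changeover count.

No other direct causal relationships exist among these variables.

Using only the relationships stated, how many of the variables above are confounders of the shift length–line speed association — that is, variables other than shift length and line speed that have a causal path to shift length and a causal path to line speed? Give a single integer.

The common causes are: changeover count (to shift length via changeover count → maintenance backlog → order backlog → shift length; to line speed via changeover count → absenteeism rate → line speed); inspection frequency (to shift length via inspection frequency → batch size → maintenance backlog → order backlog → shift length; to line speed via inspection frequency → tooling age → absenteeism rate → line speed); overtime hours (to shift length via overtime hours → order backlog → shift length; to line speed via overtime hours → tooling age → absenteeism rate → line speed); supplier lead time (to shift length via supplier lead time → batch size → maintenance backlog → order backlog → shift length; to line speed via supplier lead time → absenteeism rate → line speed).
Every other variable lacks a causal path to at least one of shift length and line speed.

4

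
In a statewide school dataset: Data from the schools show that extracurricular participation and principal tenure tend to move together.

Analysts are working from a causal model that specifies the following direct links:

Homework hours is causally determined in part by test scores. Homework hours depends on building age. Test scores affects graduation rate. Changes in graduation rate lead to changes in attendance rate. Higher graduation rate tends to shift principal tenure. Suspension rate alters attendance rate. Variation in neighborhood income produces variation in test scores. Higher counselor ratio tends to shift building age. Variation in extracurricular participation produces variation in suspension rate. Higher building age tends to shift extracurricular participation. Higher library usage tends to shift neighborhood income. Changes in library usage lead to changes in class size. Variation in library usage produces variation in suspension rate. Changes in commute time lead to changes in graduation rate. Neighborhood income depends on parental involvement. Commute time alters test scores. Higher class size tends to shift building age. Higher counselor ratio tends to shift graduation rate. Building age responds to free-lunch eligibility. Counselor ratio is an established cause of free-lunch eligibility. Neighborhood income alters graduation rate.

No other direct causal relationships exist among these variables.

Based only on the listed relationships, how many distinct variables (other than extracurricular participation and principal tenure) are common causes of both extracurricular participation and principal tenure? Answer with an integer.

The common causes are: counselor ratio (to extracurricular participation via counselor ratio → building age → extracurricular participation; to principal tenure via counselor ratio → graduation rate → principal tenure); library usage (to extracurricular participation via library usage → class size → building age → extracurricular participation; to principal tenure via library usage → neighborhood income → graduation rate → principal tenure).
Every other variable lacks a causal path to at least one of extracurricular participation and principal tenure.

2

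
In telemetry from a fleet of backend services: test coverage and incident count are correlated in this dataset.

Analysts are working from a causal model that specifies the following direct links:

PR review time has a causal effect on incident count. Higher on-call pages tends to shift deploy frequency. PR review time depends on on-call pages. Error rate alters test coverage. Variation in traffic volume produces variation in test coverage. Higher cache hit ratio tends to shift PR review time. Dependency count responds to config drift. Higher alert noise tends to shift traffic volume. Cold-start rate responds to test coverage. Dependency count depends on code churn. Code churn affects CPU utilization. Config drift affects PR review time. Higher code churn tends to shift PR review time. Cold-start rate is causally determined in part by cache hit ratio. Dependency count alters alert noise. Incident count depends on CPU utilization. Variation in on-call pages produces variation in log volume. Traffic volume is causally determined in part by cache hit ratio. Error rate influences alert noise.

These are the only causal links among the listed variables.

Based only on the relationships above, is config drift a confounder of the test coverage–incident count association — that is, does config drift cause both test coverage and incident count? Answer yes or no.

yes

Config drift has a causal path to test coverage (config drift → dependency count → alert noise → traffic volume → test coverage) and to incident count (config drift → PR review time → incident count), so it is a common cause of both — a confounder.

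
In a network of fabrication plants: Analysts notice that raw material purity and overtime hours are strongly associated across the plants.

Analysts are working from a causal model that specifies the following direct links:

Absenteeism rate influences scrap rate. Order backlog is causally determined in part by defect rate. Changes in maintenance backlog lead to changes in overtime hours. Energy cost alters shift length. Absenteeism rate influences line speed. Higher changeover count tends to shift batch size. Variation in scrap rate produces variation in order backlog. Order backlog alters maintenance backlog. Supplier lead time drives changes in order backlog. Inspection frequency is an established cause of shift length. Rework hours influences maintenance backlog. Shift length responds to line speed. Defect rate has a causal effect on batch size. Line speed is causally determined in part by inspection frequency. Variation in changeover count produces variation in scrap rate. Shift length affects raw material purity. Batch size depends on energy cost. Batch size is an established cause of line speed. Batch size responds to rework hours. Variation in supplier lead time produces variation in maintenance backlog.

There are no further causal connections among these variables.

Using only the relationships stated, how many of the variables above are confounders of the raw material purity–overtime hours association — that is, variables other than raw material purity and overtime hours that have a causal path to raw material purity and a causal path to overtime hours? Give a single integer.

4

The common causes are: absenteeism rate (to raw material purity via absenteeism rate → line speed → shift length → raw material purity; to overtime hours via absenteeism rate → scrap rate → order backlog → maintenance backlog → overtime hours); changeover count (to raw material purity via changeover count → batch size → line speed → shift length → raw material purity; to overtime hours via changeover count → scrap rate → order backlog → maintenance backlog → overtime hours); defect rate (to raw material purity via defect rate → batch size → line speed → shift length → raw material purity; to overtime hours via defect rate → order backlog → maintenance backlog → overtime hours); rework hours (to raw material purity via rework hours → batch size → line speed → shift length → raw material purity; to overtime hours via rework hours → maintenance backlog → overtime hours).
Every other variable lacks a causal path to at least one of raw material purity and overtime hours.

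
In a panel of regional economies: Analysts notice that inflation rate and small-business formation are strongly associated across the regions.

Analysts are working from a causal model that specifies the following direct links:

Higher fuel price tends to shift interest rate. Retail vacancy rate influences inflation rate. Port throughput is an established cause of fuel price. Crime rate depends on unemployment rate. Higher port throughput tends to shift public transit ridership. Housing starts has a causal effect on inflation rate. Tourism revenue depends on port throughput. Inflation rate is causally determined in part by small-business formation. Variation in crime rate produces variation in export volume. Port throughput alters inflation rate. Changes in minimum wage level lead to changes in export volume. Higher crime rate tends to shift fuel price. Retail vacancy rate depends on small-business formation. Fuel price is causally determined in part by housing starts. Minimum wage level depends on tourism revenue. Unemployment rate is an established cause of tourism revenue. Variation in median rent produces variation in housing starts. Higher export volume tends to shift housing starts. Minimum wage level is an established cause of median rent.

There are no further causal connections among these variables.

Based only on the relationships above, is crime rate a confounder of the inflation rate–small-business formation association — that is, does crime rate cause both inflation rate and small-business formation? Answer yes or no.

Crime rate has no stated causal path to small-business formation. A confounder must cause both variables, so crime rate does not qualify.

no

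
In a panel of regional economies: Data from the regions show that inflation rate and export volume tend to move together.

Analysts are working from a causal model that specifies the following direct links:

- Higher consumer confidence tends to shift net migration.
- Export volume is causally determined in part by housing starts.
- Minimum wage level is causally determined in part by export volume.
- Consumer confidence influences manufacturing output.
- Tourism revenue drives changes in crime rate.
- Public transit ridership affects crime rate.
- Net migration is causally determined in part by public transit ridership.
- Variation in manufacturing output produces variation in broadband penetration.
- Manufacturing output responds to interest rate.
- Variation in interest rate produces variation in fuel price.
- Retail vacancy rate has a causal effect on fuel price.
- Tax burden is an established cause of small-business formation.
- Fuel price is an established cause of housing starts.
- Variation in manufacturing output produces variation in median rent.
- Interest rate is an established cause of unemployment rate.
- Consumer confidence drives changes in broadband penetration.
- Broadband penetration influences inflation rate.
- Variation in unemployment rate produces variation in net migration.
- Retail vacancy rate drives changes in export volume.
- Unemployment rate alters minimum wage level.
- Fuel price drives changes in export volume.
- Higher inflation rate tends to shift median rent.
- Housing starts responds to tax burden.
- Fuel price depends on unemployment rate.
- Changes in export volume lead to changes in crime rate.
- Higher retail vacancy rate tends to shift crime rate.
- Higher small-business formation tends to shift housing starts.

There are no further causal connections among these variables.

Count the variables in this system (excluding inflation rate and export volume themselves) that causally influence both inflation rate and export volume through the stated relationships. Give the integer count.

1

The common causes are: interest rate (to inflation rate via interest rate → manufacturing output → broadband penetration → inflation rate; to export volume via interest rate → fuel price → export volume).
Every other variable lacks a causal path to at least one of inflation rate and export volume.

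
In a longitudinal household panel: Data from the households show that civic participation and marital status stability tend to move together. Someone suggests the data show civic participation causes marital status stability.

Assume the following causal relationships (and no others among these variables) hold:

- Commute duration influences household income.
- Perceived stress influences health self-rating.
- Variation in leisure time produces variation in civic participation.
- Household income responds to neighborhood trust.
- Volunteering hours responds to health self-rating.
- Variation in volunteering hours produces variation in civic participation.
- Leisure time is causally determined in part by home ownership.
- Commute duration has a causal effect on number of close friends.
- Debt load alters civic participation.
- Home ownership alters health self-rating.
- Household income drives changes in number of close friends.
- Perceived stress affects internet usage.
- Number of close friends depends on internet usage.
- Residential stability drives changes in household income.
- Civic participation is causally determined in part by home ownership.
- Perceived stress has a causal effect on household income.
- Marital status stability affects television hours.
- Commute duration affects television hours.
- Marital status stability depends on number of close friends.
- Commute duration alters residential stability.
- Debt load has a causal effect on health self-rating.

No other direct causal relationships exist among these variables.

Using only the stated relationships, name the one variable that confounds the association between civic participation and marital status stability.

perceived stress

Perceived stress has a causal path to civic participation (perceived stress → health self-rating → volunteering hours → civic participation) and a separate causal path to marital status stability (perceived stress → household income → number of close friends → marital status stability), so it is a common cause of both.
No stated relationship gives civic participation a causal route to marital status stability, so the correlation is explained by the shared upstream cause rather than a direct effect.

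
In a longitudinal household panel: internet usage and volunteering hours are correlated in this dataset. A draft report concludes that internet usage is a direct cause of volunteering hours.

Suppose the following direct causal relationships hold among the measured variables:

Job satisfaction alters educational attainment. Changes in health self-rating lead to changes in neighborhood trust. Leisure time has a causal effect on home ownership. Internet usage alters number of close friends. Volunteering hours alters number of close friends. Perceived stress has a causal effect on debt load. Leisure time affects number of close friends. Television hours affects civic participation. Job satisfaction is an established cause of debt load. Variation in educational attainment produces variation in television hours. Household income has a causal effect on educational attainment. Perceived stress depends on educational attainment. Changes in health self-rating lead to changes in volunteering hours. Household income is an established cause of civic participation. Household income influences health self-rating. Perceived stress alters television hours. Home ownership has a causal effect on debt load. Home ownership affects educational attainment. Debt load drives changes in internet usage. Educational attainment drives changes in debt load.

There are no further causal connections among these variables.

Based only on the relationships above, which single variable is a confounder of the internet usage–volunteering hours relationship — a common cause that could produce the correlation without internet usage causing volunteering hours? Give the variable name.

Household income has a causal path to internet usage (household income → educational attainment → debt load → internet usage) and a separate causal path to volunteering hours (household income → health self-rating → volunteering hours), so it is a common cause of both.
No stated relationship gives internet usage a causal route to volunteering hours, so the correlation is explained by the shared upstream cause rather than a direct effect.

household income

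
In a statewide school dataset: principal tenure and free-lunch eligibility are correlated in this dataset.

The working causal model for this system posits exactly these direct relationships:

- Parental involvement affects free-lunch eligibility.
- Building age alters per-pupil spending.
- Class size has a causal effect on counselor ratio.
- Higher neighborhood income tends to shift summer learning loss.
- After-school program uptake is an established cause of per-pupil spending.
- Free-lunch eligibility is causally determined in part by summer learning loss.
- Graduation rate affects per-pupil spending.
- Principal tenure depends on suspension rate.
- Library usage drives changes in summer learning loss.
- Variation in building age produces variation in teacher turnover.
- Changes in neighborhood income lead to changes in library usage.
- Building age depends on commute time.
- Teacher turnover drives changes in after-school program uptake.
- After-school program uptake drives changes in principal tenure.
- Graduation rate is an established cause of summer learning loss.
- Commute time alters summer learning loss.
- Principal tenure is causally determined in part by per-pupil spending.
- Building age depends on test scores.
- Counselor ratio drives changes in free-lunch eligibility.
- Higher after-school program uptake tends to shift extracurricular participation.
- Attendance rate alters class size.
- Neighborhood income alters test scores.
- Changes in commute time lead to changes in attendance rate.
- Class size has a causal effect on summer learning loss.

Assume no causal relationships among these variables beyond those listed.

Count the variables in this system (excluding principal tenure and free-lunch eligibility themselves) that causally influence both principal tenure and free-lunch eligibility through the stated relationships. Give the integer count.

The common causes are: commute time (to principal tenure via commute time → building age → per-pupil spending → principal tenure; to free-lunch eligibility via commute time → summer learning loss → free-lunch eligibility); graduation rate (to principal tenure via graduation rate → per-pupil spending → principal tenure; to free-lunch eligibility via graduation rate → summer learning loss → free-lunch eligibility); neighborhood income (to principal tenure via neighborhood income → test scores → building age → per-pupil spending → principal tenure; to free-lunch eligibility via neighborhood income → summer learning loss → free-lunch eligibility).
Every other variable lacks a causal path to at least one of principal tenure and free-lunch eligibility.

3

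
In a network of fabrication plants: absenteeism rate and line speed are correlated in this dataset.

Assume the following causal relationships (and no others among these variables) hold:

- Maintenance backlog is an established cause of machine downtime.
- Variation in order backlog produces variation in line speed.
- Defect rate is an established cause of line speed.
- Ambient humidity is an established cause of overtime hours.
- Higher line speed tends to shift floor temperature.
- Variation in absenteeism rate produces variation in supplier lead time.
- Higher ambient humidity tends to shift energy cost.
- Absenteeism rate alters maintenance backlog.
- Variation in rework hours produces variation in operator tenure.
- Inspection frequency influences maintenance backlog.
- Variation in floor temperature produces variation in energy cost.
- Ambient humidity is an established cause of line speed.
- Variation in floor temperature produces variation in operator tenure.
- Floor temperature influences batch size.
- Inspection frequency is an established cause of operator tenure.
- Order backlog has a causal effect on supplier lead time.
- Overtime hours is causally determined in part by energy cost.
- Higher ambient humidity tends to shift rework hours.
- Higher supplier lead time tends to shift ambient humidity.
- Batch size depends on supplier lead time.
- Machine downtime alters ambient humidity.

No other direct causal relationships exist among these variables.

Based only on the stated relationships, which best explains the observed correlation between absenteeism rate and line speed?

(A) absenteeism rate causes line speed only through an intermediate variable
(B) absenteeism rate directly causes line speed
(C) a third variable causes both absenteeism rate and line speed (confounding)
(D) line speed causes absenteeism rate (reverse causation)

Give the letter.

Absenteeism rate reaches line speed through absenteeism rate → supplier lead time → ambient humidity → line speed — an indirect causal chain with no direct absenteeism rate → line speed link. No variable causes both absenteeism rate and line speed, so confounding is ruled out; the effect is mediated.

A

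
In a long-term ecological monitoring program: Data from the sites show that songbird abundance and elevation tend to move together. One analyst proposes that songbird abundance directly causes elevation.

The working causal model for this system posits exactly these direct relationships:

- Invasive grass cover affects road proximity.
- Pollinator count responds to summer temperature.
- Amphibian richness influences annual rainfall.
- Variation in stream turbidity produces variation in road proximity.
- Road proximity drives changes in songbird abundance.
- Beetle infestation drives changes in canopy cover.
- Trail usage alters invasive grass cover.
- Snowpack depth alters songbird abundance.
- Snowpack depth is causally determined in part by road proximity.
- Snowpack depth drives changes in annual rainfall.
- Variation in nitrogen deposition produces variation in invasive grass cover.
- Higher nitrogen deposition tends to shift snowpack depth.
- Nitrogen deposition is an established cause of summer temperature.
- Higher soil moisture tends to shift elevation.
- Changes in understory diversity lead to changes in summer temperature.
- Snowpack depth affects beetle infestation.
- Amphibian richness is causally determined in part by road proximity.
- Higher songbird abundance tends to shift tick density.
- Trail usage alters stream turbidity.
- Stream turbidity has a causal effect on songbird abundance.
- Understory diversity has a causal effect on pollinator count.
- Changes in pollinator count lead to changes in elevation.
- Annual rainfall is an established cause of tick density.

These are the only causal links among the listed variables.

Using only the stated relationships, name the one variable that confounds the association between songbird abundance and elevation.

Nitrogen deposition has a causal path to songbird abundance (nitrogen deposition → snowpack depth → songbird abundance) and a separate causal path to elevation (nitrogen deposition → summer temperature → pollinator count → elevation), so it is a common cause of both.
No stated relationship gives songbird abundance a causal route to elevation, so the correlation is explained by the shared upstream cause rather than a direct effect.

nitrogen deposition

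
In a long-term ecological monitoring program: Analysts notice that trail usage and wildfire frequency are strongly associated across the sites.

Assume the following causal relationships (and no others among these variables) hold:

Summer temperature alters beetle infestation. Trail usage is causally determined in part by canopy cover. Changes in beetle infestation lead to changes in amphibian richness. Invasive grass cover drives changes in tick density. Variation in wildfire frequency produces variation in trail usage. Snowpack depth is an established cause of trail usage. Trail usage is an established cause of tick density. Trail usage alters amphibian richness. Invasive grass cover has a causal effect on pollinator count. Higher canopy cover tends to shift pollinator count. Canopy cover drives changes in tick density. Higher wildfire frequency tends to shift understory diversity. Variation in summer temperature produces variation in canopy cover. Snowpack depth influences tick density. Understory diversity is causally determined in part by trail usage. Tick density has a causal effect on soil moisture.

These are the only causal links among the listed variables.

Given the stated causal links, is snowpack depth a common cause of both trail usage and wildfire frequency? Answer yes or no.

Snowpack depth has no stated causal path to wildfire frequency. A confounder must cause both variables, so snowpack depth does not qualify.

no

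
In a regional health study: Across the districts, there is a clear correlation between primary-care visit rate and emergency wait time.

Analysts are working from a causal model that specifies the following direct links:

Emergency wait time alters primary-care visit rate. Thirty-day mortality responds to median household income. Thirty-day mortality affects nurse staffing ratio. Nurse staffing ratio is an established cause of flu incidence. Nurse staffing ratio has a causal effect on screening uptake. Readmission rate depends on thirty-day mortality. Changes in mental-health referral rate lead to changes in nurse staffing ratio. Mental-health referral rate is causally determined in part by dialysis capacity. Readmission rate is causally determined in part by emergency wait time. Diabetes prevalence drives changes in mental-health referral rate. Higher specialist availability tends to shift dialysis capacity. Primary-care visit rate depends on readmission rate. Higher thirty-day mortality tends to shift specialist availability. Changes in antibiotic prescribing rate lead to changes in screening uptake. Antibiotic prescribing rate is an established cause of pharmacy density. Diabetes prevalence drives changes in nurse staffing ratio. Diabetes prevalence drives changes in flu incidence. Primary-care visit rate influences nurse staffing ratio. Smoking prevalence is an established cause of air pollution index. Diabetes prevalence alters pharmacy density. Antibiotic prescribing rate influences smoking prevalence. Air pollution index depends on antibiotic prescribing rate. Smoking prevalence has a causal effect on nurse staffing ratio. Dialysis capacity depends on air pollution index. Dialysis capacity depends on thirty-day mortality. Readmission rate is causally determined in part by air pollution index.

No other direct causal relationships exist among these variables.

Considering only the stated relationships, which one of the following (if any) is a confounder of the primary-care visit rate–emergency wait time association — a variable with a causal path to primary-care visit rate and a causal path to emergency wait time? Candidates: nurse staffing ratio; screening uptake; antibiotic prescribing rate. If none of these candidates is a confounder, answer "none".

none

None of the listed candidates has causal paths to both primary-care visit rate and emergency wait time in the stated relationships, so none is a common cause.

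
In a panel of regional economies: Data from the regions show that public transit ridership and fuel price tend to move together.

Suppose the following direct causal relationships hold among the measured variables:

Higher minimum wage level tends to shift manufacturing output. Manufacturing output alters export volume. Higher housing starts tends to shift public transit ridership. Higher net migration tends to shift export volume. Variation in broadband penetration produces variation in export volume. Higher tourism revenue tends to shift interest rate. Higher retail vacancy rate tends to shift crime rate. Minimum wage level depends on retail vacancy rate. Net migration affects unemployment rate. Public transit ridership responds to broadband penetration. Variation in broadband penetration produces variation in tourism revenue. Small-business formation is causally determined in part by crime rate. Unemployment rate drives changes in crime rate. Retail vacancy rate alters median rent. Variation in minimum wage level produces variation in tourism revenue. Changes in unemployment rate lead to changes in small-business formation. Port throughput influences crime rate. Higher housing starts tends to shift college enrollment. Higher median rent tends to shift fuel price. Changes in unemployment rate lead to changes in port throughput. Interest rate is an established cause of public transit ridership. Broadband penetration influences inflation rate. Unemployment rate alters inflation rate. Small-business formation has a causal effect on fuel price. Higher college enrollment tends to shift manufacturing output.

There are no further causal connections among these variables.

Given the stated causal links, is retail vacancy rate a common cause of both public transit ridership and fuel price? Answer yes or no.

Retail vacancy rate has a causal path to public transit ridership (retail vacancy rate → minimum wage level → tourism revenue → interest rate → public transit ridership) and to fuel price (retail vacancy rate → median rent → fuel price), so it is a common cause of both — a confounder.

yes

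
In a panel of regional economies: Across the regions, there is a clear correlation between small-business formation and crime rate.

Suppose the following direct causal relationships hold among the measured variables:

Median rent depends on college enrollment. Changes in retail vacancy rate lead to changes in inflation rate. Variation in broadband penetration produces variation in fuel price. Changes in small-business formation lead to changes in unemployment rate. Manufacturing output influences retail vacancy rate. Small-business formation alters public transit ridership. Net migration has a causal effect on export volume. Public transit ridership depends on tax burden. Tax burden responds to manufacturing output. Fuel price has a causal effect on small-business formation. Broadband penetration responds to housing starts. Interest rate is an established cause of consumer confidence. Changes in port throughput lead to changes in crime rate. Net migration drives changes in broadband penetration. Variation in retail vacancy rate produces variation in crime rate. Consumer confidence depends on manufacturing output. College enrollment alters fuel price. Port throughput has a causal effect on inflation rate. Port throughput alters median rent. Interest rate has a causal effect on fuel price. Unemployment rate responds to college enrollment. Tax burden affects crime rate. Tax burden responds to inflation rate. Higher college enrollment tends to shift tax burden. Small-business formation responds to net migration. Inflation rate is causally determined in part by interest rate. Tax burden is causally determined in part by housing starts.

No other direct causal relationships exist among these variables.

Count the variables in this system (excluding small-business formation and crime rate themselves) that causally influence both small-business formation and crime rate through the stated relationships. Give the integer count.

The common causes are: college enrollment (to small-business formation via college enrollment → fuel price → small-business formation; to crime rate via college enrollment → tax burden → crime rate); housing starts (to small-business formation via housing starts → broadband penetration → fuel price → small-business formation; to crime rate via housing starts → tax burden → crime rate); interest rate (to small-business formation via interest rate → fuel price → small-business formation; to crime rate via interest rate → inflation rate → tax burden → crime rate).
Every other variable lacks a causal path to at least one of small-business formation and crime rate.

3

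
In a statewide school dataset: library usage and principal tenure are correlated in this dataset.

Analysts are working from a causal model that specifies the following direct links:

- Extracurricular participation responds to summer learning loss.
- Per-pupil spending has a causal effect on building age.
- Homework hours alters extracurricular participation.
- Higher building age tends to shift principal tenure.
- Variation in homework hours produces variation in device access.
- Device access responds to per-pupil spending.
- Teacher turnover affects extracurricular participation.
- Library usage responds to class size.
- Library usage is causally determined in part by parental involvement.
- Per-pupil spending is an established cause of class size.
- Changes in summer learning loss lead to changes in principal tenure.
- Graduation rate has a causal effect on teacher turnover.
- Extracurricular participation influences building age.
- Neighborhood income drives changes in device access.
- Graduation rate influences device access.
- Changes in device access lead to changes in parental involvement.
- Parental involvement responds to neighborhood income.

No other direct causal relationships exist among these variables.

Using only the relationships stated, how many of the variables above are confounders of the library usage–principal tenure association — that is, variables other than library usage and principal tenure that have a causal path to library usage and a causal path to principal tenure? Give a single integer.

3

The common causes are: graduation rate (to library usage via graduation rate → device access → parental involvement → library usage; to principal tenure via graduation rate → teacher turnover → extracurricular participation → building age → principal tenure); homework hours (to library usage via homework hours → device access → parental involvement → library usage; to principal tenure via homework hours → extracurricular participation → building age → principal tenure); per-pupil spending (to library usage via per-pupil spending → class size → library usage; to principal tenure via per-pupil spending → building age → principal tenure).
Every other variable lacks a causal path to at least one of library usage and principal tenure.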